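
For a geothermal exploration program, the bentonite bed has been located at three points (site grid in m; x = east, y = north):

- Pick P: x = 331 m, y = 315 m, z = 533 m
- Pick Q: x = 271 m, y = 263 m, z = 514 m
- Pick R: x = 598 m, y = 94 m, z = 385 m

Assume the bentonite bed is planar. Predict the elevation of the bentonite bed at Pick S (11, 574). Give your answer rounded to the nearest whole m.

Two edge vectors: Pick P→Pick Q = (-60, -52, -19), Pick P→Pick R = (267, -221, -148).
Normal n = (Pick P→Pick Q) × (Pick P→Pick R) = (3497, -13953, 27144).
So ∂z/∂x = −n_x/n_z = −0.12883 and ∂z/∂y = −n_y/n_z = 0.51404.
Intercept c from Pick P: 533 + 42.64 − 161.92 = 413.72.
At (11, 574): z = −1.4 + 295.1 + 413.72 = 707.4 m.

707 m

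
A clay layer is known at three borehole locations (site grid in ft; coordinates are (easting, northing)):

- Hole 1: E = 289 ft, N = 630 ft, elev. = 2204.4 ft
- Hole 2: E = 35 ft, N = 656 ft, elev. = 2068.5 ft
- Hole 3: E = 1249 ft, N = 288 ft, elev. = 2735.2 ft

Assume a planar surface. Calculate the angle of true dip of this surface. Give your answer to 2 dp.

28.04°

Let the plane be z = a·E + b·N + c.
Hole 2−Hole 1: −254a + 26b = −135.9;  Hole 3−Hole 1: 960a − 342b = 530.8.
Solving gives a = 0.52783, b = −0.07041.
Gradient magnitude |∇z| = √(a² + b²) = √(0.27861 + 0.00496) = 0.53251.
True dip = arctan(0.53251) = 28.04°, dipping toward W (azimuth ≈ 278°).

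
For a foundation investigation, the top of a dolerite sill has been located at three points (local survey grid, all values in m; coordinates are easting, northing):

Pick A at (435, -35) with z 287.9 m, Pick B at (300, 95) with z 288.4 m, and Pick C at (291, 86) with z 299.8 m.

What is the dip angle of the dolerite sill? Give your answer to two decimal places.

41.85°

Two edge vectors: Pick A→Pick B = (-135, 130, 0.5), Pick A→Pick C = (-144, 121, 11.9).
Normal n = (Pick A→Pick B) × (Pick A→Pick C) = (1486.5, 1534.5, 2385).
So ∂z/∂easting = −n_x/n_z = −0.62327 and ∂z/∂northing = −n_y/n_z = −0.64340.
Gradient magnitude |∇z| = √(a² + b²) = √(0.38847 + 0.41396) = 0.89578.
True dip = arctan(0.89578) = 41.85°, dipping toward NE (azimuth ≈ 044°).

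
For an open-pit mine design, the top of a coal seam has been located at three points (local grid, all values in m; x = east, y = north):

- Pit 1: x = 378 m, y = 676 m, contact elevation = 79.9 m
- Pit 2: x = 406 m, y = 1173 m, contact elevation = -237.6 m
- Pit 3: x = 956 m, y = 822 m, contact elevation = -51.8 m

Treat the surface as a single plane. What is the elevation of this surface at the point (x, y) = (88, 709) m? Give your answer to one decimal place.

Two edge vectors: Pit 1→Pit 2 = (28, 497, -317.5), Pit 1→Pit 3 = (578, 146, -131.7).
Normal n = (Pit 1→Pit 2) × (Pit 1→Pit 3) = (-19099.9, -179827.4, -283178).
So ∂z/∂x = −n_x/n_z = −0.067448 and ∂z/∂y = −n_y/n_z = −0.635033.
Intercept c from Pit 1: 79.9 + 25.50 + 429.28 = 534.68.
At (88, 709): z = −5.9 − 450.2 + 534.68 = 78.5 m.

78.5 m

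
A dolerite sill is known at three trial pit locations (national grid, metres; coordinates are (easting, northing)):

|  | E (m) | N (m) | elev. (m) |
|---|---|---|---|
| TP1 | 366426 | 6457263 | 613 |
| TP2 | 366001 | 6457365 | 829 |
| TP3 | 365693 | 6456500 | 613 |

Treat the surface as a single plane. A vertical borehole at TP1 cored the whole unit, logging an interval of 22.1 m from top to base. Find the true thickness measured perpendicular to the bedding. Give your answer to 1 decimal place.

19.2 m

Let the plane be z = a·E + b·N + c.
TP2−TP1: −425a + 102b = 216;  TP3−TP1: −733a − 763b = 0.
Solving gives a = −0.41301, b = 0.39677.
|∇z| = √(a²+b²) = 0.57272, so dip δ = arctan(0.57272) = 29.80°.
True thickness = vertical thickness × cos δ = 22.1 × cos 29.80° = 19.2 m.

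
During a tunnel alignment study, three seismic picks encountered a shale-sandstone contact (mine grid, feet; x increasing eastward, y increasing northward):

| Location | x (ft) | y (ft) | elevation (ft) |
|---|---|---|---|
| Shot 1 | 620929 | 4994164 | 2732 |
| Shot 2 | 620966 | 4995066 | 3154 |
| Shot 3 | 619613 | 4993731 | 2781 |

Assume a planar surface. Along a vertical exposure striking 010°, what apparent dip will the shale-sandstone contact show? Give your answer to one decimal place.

23.5°

Two edge vectors: Shot 1→Shot 2 = (37, 902, 422), Shot 1→Shot 3 = (-1316, -433, 49).
Normal n = (Shot 1→Shot 2) × (Shot 1→Shot 3) = (226924, -557165, 1171011).
So ∂z/∂x = −n_x/n_z = −0.19378 and ∂z/∂y = −n_y/n_z = 0.47580.
Unit vector along 010° is (sin 10°, cos 10°) = (0.1736, 0.9848).
Slope in that direction = a·(0.1736) + b·(0.9848) = 0.43492.
Apparent dip = arctan|0.43492| = 23.5° (true dip is 27.2°, so apparent ≤ true as expected).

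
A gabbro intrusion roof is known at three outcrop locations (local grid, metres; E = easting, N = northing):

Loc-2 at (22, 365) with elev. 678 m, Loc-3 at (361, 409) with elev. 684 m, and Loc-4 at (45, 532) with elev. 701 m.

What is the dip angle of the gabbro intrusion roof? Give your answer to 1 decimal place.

Let the plane be z = a·E + b·N + c.
Loc-3−Loc-2: 339a + 44b = 6;  Loc-4−Loc-2: 23a + 167b = 23.
Solving gives a = −0.00018, b = 0.13775.
Gradient magnitude |∇z| = √(a² + b²) = √(0.00000 + 0.01897) = 0.13775.
True dip = arctan(0.13775) = 7.8°, dipping toward S (azimuth ≈ 180°).

7.8°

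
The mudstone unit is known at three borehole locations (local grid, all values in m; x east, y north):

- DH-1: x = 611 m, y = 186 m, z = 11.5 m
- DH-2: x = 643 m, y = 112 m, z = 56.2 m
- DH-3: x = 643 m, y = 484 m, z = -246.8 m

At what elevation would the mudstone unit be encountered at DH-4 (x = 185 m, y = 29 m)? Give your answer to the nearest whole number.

Let the plane be z = a·x + b·y + c.
DH-2−DH-1: 32a − 74b = 44.7;  DH-3−DH-1: 32a + 298b = −258.3.
Solving gives a = −0.48669, b = −0.81452.
Then c = 11.5 − a·611 − b·186 = 460.37.
At (185, 29): z = −90.0 − 23.6 + 460.37 = 346.7 m.

347 m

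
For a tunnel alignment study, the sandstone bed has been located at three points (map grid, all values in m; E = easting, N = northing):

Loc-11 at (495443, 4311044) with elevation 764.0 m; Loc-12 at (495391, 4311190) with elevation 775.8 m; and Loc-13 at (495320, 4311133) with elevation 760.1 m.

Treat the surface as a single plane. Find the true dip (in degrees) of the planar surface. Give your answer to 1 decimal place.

Let the plane be z = a·E + b·N + c.
Loc-12−Loc-11: −52a + 146b = 11.8;  Loc-13−Loc-11: −123a + 89b = −3.9.
Solving gives a = 0.12150, b = 0.12410.
Gradient magnitude |∇z| = √(a² + b²) = √(0.01476 + 0.01540) = 0.17367.
True dip = arctan(0.17367) = 9.9°, dipping toward SW (azimuth ≈ 224°).

9.9°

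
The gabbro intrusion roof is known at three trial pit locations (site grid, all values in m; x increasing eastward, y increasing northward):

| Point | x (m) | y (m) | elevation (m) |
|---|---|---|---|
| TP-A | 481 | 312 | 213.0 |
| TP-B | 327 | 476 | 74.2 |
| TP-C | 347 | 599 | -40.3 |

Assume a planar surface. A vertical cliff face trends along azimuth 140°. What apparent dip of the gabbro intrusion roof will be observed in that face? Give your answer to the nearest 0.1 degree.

Let the plane be z = a·x + b·y + c.
TP-B−TP-A: −154a + 164b = −138.8;  TP-C−TP-A: −134a + 287b = −253.3.
Solving gives a = −0.07675, b = −0.91841.
Unit vector along 140° is (sin 140°, cos 140°) = (0.6428, -0.7660).
Slope in that direction = a·(0.6428) + b·(-0.7660) = 0.65421.
Apparent dip = arctan|0.65421| = 33.2° (true dip is 42.7°, so apparent ≤ true as expected).

33.2°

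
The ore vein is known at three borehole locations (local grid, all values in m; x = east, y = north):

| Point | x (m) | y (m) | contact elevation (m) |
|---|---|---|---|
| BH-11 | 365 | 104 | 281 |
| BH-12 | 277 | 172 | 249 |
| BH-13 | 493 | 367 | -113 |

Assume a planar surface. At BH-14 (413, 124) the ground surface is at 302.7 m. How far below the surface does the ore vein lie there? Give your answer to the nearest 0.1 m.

Two edge vectors: BH-11→BH-12 = (-88, 68, -32), BH-11→BH-13 = (128, 263, -394).
Normal n = (BH-11→BH-12) × (BH-11→BH-13) = (-18376, -38768, -31848).
So ∂z/∂x = −n_x/n_z = −0.57699 and ∂z/∂y = −n_y/n_z = −1.21728.
Intercept c from BH-11: 281 + 210.60 + 126.60 = 618.20.
At (413, 124): z_contact = −238.30 − 150.94 + 618.20 = 228.96 m.
Depth below ground = 302.7 − 228.96 = 73.7 m.

73.7 m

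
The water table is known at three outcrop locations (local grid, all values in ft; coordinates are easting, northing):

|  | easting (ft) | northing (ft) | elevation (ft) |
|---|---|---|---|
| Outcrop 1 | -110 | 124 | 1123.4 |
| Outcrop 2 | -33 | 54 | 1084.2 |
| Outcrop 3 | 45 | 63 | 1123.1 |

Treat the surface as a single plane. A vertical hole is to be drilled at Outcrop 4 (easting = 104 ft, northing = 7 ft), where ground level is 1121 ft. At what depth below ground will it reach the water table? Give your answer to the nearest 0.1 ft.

30.3 ft

Two edge vectors: Outcrop 1→Outcrop 2 = (77, -70, -39.2), Outcrop 1→Outcrop 3 = (155, -61, -0.3).
Normal n = (Outcrop 1→Outcrop 2) × (Outcrop 1→Outcrop 3) = (-2370.2, -6052.9, 6153).
So ∂z/∂easting = −n_x/n_z = 0.38521 and ∂z/∂northing = −n_y/n_z = 0.98373.
Intercept c from Outcrop 1: 1123.4 + 42.37 − 121.98 = 1043.79.
At (104, 7): z_contact = 40.06 + 6.89 + 1043.79 = 1090.74 ft.
Depth below ground = 1121 − 1090.74 = 30.3 ft.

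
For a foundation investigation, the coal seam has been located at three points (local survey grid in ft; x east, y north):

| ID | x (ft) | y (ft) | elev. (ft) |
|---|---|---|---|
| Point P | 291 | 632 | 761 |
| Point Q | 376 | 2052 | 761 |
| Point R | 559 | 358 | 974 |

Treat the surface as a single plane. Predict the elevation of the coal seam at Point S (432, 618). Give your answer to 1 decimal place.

Let the plane be z = a·x + b·y + c.
Point Q−Point P: 85a + 1420b = 0;  Point R−Point P: 268a − 274b = 213.
Solving gives a = 0.748941, b = −0.044831.
Then c = 761 − a·291 − b·632 = 571.39.
At (432, 618): z = 323.5 − 27.7 + 571.39 = 867.2 ft.

867.2 ft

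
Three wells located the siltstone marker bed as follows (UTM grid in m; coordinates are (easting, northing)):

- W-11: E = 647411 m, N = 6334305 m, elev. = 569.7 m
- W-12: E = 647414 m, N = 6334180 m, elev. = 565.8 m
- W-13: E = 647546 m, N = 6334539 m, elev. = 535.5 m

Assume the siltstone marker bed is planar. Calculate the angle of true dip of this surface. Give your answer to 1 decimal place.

Two edge vectors: W-11→W-12 = (3, -125, -3.9), W-11→W-13 = (135, 234, -34.2).
Normal n = (W-11→W-12) × (W-11→W-13) = (5187.6, -423.9, 17577).
So ∂z/∂E = −n_x/n_z = −0.29514 and ∂z/∂N = −n_y/n_z = 0.02412.
Gradient magnitude |∇z| = √(a² + b²) = √(0.08711 + 0.00058) = 0.29612.
True dip = arctan(0.29612) = 16.5°, dipping toward E (azimuth ≈ 095°).

16.5°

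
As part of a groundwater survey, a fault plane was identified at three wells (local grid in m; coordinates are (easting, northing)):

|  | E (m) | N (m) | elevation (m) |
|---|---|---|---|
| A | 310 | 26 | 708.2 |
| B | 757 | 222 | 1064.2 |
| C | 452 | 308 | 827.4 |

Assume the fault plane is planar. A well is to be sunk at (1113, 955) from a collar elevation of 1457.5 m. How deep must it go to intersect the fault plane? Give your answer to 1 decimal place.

93.7 m

Two edge vectors: A→B = (447, 196, 356), A→C = (142, 282, 119.2).
Normal n = (A→B) × (A→C) = (-77028.8, -2730.4, 98222).
So ∂z/∂E = −n_x/n_z = 0.784232 and ∂z/∂N = −n_y/n_z = 0.027798.
Intercept c from A: 708.2 − 243.11 − 0.72 = 464.37.
At (1113, 955): z_contact = 872.85 + 26.55 + 464.37 = 1363.76 m.
Depth below ground = 1457.5 − 1363.76 = 93.7 m.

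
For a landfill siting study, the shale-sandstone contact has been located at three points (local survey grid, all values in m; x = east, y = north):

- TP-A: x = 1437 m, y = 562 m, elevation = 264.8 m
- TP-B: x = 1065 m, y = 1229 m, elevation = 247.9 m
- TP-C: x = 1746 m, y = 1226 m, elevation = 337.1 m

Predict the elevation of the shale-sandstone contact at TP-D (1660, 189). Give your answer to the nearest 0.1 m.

Two edge vectors: TP-A→TP-B = (-372, 667, -16.9), TP-A→TP-C = (309, 664, 72.3).
Normal n = (TP-A→TP-B) × (TP-A→TP-C) = (59445.7, 21673.5, -453111).
So ∂z/∂x = −n_x/n_z = 0.131195 and ∂z/∂y = −n_y/n_z = 0.047833.
Intercept c from TP-A: 264.8 − 188.53 − 26.88 = 49.39.
At (1660, 189): z = 217.8 + 9.0 + 49.39 = 276.2 m.

276.2 m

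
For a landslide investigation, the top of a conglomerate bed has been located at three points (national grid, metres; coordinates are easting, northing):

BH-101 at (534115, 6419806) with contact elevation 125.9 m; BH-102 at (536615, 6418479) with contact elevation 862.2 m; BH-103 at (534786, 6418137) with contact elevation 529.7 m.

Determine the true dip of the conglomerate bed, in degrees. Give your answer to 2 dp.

Let the plane be z = a·easting + b·northing + c.
BH-102−BH-101: 2500a − 1327b = 736.3;  BH-103−BH-101: 671a − 1669b = 403.8.
Solving gives a = 0.21116, b = −0.15705.
Gradient magnitude |∇z| = √(a² + b²) = √(0.04459 + 0.02466) = 0.26316.
True dip = arctan(0.26316) = 14.74°, dipping toward NW (azimuth ≈ 307°).

14.74°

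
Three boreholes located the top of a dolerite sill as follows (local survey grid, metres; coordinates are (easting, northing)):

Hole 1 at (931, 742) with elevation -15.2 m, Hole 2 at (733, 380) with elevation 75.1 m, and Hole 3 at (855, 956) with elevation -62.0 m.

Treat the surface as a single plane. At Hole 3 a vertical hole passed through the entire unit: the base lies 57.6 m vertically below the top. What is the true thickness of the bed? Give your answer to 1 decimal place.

Two edge vectors: Hole 1→Hole 2 = (-198, -362, 90.3), Hole 1→Hole 3 = (-76, 214, -46.8).
Normal n = (Hole 1→Hole 2) × (Hole 1→Hole 3) = (-2382.6, -16129.2, -69884).
So ∂z/∂E = −n_x/n_z = −0.03409 and ∂z/∂N = −n_y/n_z = −0.23080.
|∇z| = √(a²+b²) = 0.23330, so dip δ = arctan(0.23330) = 13.13°.
True thickness = vertical thickness × cos δ = 57.6 × cos 13.13° = 56.1 m.

56.1 m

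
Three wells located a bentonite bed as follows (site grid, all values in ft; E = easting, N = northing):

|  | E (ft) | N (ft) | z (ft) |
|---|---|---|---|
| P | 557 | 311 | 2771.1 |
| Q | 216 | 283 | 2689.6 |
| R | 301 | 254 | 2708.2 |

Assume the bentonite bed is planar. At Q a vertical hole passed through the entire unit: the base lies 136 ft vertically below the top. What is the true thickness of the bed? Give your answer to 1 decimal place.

132.2 ft

Two edge vectors: P→Q = (-341, -28, -81.5), P→R = (-256, -57, -62.9).
Normal n = (P→Q) × (P→R) = (-2884.3, -584.9, 12269).
So ∂z/∂E = −n_x/n_z = 0.23509 and ∂z/∂N = −n_y/n_z = 0.04767.
|∇z| = √(a²+b²) = 0.23987, so dip δ = arctan(0.23987) = 13.49°.
True thickness = vertical thickness × cos δ = 136 × cos 13.49° = 132.2 ft.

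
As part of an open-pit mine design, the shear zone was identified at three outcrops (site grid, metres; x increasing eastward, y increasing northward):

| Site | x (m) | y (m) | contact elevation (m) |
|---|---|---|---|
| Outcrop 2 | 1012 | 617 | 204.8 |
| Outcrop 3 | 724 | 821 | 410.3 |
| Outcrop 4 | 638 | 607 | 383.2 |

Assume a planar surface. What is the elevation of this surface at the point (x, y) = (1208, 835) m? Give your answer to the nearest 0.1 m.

179.8 m

Two edge vectors: Outcrop 2→Outcrop 3 = (-288, 204, 205.5), Outcrop 2→Outcrop 4 = (-374, -10, 178.4).
Normal n = (Outcrop 2→Outcrop 3) × (Outcrop 2→Outcrop 4) = (38448.6, -25477.8, 79176).
So ∂z/∂x = −n_x/n_z = −0.485609 and ∂z/∂y = −n_y/n_z = 0.321787.
Intercept c from Outcrop 2: 204.8 + 491.44 − 198.54 = 497.69.
At (1208, 835): z = −586.6 + 268.7 + 497.69 = 179.8 m.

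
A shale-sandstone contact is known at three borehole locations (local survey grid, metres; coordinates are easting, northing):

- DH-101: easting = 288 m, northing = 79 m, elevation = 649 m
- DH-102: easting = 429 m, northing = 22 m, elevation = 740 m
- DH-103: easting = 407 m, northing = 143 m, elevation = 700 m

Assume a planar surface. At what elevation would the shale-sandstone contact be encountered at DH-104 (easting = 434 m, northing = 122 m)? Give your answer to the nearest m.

Two edge vectors: DH-101→DH-102 = (141, -57, 91), DH-101→DH-103 = (119, 64, 51).
Normal n = (DH-101→DH-102) × (DH-101→DH-103) = (-8731, 3638, 15807).
So ∂z/∂easting = −n_x/n_z = 0.55235 and ∂z/∂northing = −n_y/n_z = −0.23015.
Intercept c from DH-101: 649 − 159.08 + 18.18 = 508.11.
At (434, 122): z = 239.7 − 28.1 + 508.11 = 719.7 m.

720 m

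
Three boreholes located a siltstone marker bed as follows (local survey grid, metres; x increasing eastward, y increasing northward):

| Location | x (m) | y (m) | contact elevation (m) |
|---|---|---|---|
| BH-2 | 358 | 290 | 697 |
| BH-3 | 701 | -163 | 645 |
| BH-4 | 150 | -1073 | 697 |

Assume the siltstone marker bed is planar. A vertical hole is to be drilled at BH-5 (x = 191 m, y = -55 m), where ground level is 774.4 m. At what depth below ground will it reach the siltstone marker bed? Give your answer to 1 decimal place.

Two edge vectors: BH-2→BH-3 = (343, -453, -52), BH-2→BH-4 = (-208, -1363, 0).
Normal n = (BH-2→BH-3) × (BH-2→BH-4) = (-70876, 10816, -561733).
So ∂z/∂x = −n_x/n_z = −0.126174 and ∂z/∂y = −n_y/n_z = 0.019255.
Intercept c from BH-2: 697 + 45.17 − 5.58 = 736.59.
At (191, -55): z_contact = −24.10 − 1.06 + 736.59 = 711.43 m.
Depth below ground = 774.4 − 711.43 = 63.0 m.

63.0 m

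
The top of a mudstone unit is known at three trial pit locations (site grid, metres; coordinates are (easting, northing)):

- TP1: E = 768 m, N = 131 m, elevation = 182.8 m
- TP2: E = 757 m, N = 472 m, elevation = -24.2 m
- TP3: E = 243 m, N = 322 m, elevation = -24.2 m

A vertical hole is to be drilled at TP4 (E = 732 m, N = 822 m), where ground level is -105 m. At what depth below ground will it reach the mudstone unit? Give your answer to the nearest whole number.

134 m

Two edge vectors: TP1→TP2 = (-11, 341, -207), TP1→TP3 = (-525, 191, -207).
Normal n = (TP1→TP2) × (TP1→TP3) = (-31050, 106398, 176924).
So ∂z/∂E = −n_x/n_z = 0.17550 and ∂z/∂N = −n_y/n_z = −0.60138.
Intercept c from TP1: 182.8 − 134.78 + 78.78 = 126.80.
At (732, 822): z_contact = 128.5 − 494.3 + 126.80 = -239.1 m.
Depth below ground = -105 − (-239.1) = 134 m.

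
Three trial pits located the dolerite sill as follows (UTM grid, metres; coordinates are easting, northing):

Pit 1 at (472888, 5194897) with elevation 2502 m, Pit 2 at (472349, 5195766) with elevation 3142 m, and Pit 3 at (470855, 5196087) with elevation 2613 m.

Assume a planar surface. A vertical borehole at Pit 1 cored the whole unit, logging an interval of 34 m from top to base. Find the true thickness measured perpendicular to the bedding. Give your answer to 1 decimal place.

Two edge vectors: Pit 1→Pit 2 = (-539, 869, 640), Pit 1→Pit 3 = (-2033, 1190, 111).
Normal n = (Pit 1→Pit 2) × (Pit 1→Pit 3) = (-665141, -1241291, 1125267).
So ∂z/∂easting = −n_x/n_z = 0.59110 and ∂z/∂northing = −n_y/n_z = 1.10311.
|∇z| = √(a²+b²) = 1.25150, so dip δ = arctan(1.25150) = 51.37°.
True thickness = vertical thickness × cos δ = 34 × cos 51.37° = 21.2 m.

21.2 m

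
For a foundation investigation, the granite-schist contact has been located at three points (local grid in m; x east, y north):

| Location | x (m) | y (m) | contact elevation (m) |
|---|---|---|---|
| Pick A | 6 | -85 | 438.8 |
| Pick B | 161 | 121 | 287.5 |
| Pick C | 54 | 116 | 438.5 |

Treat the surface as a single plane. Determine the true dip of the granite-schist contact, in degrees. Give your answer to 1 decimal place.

Two edge vectors: Pick A→Pick B = (155, 206, -151.3), Pick A→Pick C = (48, 201, -0.3).
Normal n = (Pick A→Pick B) × (Pick A→Pick C) = (30349.5, -7215.9, 21267).
So ∂z/∂x = −n_x/n_z = −1.42707 and ∂z/∂y = −n_y/n_z = 0.33930.
Gradient magnitude |∇z| = √(a² + b²) = √(2.03653 + 0.11512) = 1.46685.
True dip = arctan(1.46685) = 55.7°, dipping toward ESE (azimuth ≈ 103°).

55.7°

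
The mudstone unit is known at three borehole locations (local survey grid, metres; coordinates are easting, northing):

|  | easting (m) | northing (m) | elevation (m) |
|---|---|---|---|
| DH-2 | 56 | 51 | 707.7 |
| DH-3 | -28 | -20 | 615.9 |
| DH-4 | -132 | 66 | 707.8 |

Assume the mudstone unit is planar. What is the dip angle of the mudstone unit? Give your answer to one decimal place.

Let the plane be z = a·easting + b·northing + c.
DH-3−DH-2: −84a − 71b = −91.8;  DH-4−DH-2: −188a + 15b = 0.1.
Solving gives a = 0.09378, b = 1.18201.
Gradient magnitude |∇z| = √(a² + b²) = √(0.00879 + 1.39715) = 1.18572.
True dip = arctan(1.18572) = 49.9°, dipping toward S (azimuth ≈ 185°).

49.9°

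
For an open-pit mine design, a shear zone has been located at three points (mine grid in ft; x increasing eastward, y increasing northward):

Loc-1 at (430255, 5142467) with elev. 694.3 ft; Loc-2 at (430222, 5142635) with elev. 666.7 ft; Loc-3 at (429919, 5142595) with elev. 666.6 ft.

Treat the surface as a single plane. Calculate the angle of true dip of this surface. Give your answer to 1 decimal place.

9.2°

Two edge vectors: Loc-1→Loc-2 = (-33, 168, -27.6), Loc-1→Loc-3 = (-336, 128, -27.7).
Normal n = (Loc-1→Loc-2) × (Loc-1→Loc-3) = (-1120.8, 8359.5, 52224).
So ∂z/∂x = −n_x/n_z = 0.02146 and ∂z/∂y = −n_y/n_z = −0.16007.
Gradient magnitude |∇z| = √(a² + b²) = √(0.00046 + 0.02562) = 0.16150.
True dip = arctan(0.16150) = 9.2°, dipping toward N (azimuth ≈ 352°).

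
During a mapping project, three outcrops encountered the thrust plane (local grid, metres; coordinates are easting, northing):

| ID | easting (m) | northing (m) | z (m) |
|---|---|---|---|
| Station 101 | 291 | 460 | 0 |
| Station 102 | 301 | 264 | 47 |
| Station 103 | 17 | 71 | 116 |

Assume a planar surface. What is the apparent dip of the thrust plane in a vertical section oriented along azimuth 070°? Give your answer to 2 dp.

8.87°

Two edge vectors: Station 101→Station 102 = (10, -196, 47), Station 101→Station 103 = (-274, -389, 116).
Normal n = (Station 101→Station 102) × (Station 101→Station 103) = (-4453, -14038, -57594).
So ∂z/∂easting = −n_x/n_z = −0.07732 and ∂z/∂northing = −n_y/n_z = −0.24374.
Unit vector along 070° is (sin 70°, cos 70°) = (0.9397, 0.3420).
Slope in that direction = a·(0.9397) + b·(0.3420) = −0.15602.
Apparent dip = arctan|0.15602| = 8.87° (true dip is 14.3°, so apparent ≤ true as expected).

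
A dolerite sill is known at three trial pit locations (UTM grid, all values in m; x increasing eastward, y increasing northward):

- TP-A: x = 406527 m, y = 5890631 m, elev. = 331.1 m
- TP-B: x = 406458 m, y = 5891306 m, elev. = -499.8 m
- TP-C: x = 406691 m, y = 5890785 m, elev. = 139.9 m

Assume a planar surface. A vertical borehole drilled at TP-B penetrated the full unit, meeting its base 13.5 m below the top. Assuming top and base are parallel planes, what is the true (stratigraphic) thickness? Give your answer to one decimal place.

Let the plane be z = a·x + b·y + c.
TP-B−TP-A: −69a + 675b = −830.9;  TP-C−TP-A: 164a + 154b = −191.2.
Solving gives a = −0.00908, b = −1.23189.
|∇z| = √(a²+b²) = 1.23192, so dip δ = arctan(1.23192) = 50.93°.
True thickness = vertical thickness × cos δ = 13.5 × cos 50.93° = 8.5 m.

8.5 m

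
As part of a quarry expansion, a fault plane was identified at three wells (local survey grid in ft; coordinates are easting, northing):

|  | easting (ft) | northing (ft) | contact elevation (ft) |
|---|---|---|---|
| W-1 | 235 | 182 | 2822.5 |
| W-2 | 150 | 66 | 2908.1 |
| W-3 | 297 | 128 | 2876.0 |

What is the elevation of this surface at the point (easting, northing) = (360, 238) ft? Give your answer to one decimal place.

2792.5 ft

Two edge vectors: W-1→W-2 = (-85, -116, 85.6), W-1→W-3 = (62, -54, 53.5).
Normal n = (W-1→W-2) × (W-1→W-3) = (-1583.6, 9854.7, 11782).
So ∂z/∂easting = −n_x/n_z = 0.13441 and ∂z/∂northing = −n_y/n_z = −0.83642.
Intercept c from W-1: 2822.5 − 31.59 + 152.23 = 2943.14.
At (360, 238): z = 48.4 − 199.1 + 2943.14 = 2792.5 ft.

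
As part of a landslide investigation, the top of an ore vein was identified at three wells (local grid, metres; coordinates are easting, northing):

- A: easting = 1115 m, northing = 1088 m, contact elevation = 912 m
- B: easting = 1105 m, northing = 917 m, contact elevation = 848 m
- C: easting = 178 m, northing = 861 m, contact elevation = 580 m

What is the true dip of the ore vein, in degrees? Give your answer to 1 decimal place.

Two edge vectors: A→B = (-10, -171, -64), A→C = (-937, -227, -332).
Normal n = (A→B) × (A→C) = (42244, 56648, -157957).
So ∂z/∂easting = −n_x/n_z = 0.26744 and ∂z/∂northing = −n_y/n_z = 0.35863.
Gradient magnitude |∇z| = √(a² + b²) = √(0.07152 + 0.12861) = 0.44737.
True dip = arctan(0.44737) = 24.1°, dipping toward SW (azimuth ≈ 217°).

24.1°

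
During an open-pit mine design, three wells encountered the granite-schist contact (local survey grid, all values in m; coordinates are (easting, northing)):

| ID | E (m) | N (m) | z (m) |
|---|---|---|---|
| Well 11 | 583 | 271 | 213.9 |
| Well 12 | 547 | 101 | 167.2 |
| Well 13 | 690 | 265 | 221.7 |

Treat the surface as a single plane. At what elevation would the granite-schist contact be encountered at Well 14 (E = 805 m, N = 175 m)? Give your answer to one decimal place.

Two edge vectors: Well 11→Well 12 = (-36, -170, -46.7), Well 11→Well 13 = (107, -6, 7.8).
Normal n = (Well 11→Well 12) × (Well 11→Well 13) = (-1606.2, -4716.1, 18406).
So ∂z/∂E = −n_x/n_z = 0.08727 and ∂z/∂N = −n_y/n_z = 0.25623.
Intercept c from Well 11: 213.9 − 50.88 − 69.44 = 93.59.
At (805, 175): z = 70.2 + 44.8 + 93.59 = 208.7 m.

208.7 m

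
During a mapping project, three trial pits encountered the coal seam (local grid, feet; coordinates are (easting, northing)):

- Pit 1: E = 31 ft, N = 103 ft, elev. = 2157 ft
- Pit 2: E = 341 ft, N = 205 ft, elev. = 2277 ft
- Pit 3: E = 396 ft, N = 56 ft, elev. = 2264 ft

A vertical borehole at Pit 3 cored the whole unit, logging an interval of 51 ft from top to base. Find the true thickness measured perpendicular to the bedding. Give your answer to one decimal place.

47.7 ft

Two edge vectors: Pit 1→Pit 2 = (310, 102, 120), Pit 1→Pit 3 = (365, -47, 107).
Normal n = (Pit 1→Pit 2) × (Pit 1→Pit 3) = (16554, 10630, -51800).
So ∂z/∂E = −n_x/n_z = 0.31958 and ∂z/∂N = −n_y/n_z = 0.20521.
|∇z| = √(a²+b²) = 0.37979, so dip δ = arctan(0.37979) = 20.80°.
True thickness = vertical thickness × cos δ = 51 × cos 20.80° = 47.7 ft.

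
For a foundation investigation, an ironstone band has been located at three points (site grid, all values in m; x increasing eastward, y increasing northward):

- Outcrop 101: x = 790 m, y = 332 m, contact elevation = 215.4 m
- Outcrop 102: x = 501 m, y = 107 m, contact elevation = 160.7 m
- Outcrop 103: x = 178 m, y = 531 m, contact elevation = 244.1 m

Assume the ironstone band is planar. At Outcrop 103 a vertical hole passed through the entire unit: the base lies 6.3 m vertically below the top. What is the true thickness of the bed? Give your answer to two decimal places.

Let the plane be z = a·x + b·y + c.
Outcrop 102−Outcrop 101: −289a − 225b = −54.7;  Outcrop 103−Outcrop 101: −612a + 199b = 28.7.
Solving gives a = 0.02268, b = 0.21398.
|∇z| = √(a²+b²) = 0.21518, so dip δ = arctan(0.21518) = 12.14°.
True thickness = vertical thickness × cos δ = 6.3 × cos 12.14° = 6.16 m.

6.16 m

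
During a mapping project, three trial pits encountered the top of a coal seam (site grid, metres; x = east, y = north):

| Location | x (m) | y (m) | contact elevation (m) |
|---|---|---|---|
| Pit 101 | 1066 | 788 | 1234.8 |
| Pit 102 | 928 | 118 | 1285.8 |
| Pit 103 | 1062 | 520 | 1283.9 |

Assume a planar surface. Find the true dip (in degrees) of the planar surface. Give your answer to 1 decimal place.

30.6°

Let the plane be z = a·x + b·y + c.
Pit 102−Pit 101: −138a − 670b = 51;  Pit 103−Pit 101: −4a − 268b = 49.1.
Solving gives a = 0.56055, b = −0.19158.
Gradient magnitude |∇z| = √(a² + b²) = √(0.31421 + 0.03670) = 0.59238.
True dip = arctan(0.59238) = 30.6°, dipping toward WNW (azimuth ≈ 289°).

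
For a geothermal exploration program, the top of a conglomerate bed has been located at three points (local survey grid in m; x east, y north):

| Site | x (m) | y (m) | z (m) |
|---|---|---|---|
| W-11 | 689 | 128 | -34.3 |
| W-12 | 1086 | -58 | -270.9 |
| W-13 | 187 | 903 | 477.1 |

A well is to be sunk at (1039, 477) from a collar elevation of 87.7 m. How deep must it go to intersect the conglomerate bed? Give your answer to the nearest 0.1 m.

Two edge vectors: W-11→W-12 = (397, -186, -236.6), W-11→W-13 = (-502, 775, 511.4).
Normal n = (W-11→W-12) × (W-11→W-13) = (88244.6, -84252.6, 214303).
So ∂z/∂x = −n_x/n_z = −0.411775 and ∂z/∂y = −n_y/n_z = 0.393147.
Intercept c from W-11: -34.3 + 283.71 − 50.32 = 199.09.
At (1039, 477): z_contact = −427.83 + 187.53 + 199.09 = -41.21 m.
Depth below ground = 87.7 − (-41.21) = 128.9 m.

128.9 m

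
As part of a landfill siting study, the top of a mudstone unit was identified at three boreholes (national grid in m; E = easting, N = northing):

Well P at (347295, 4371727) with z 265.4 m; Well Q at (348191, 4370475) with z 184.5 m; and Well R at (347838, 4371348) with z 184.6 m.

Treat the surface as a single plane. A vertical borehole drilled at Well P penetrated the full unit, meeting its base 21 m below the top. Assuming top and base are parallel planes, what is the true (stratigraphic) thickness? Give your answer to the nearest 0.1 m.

Two edge vectors: Well P→Well Q = (896, -1252, -80.9), Well P→Well R = (543, -379, -80.8).
Normal n = (Well P→Well Q) × (Well P→Well R) = (70500.5, 28468.1, 340252).
So ∂z/∂E = −n_x/n_z = −0.20720 and ∂z/∂N = −n_y/n_z = −0.08367.
|∇z| = √(a²+b²) = 0.22346, so dip δ = arctan(0.22346) = 12.60°.
True thickness = vertical thickness × cos δ = 21 × cos 12.60° = 20.5 m.

20.5 m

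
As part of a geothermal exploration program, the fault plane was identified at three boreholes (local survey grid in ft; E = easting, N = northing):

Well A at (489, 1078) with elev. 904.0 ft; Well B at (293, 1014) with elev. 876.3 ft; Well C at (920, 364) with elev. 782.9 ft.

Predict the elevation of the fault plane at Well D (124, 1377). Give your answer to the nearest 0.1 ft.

941.5 ft

Let the plane be z = a·E + b·N + c.
Well B−Well A: −196a − 64b = −27.7;  Well C−Well A: 431a − 714b = −121.1.
Solving gives a = 0.071793, b = 0.212945.
Then c = 904 − a·489 − b·1078 = 639.34.
At (124, 1377): z = 8.9 + 293.2 + 639.34 = 941.5 ft.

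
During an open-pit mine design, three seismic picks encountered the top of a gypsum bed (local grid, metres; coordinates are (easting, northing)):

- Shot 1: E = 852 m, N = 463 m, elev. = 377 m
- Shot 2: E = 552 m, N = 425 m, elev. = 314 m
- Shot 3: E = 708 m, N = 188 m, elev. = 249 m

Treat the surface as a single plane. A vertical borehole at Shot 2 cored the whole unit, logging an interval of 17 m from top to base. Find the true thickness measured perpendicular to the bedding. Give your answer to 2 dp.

Let the plane be z = a·E + b·N + c.
Shot 2−Shot 1: −300a − 38b = −63;  Shot 3−Shot 1: −144a − 275b = −128.
Solving gives a = 0.16177, b = 0.38074.
|∇z| = √(a²+b²) = 0.41369, so dip δ = arctan(0.41369) = 22.47°.
True thickness = vertical thickness × cos δ = 17 × cos 22.47° = 15.71 m.

15.71 m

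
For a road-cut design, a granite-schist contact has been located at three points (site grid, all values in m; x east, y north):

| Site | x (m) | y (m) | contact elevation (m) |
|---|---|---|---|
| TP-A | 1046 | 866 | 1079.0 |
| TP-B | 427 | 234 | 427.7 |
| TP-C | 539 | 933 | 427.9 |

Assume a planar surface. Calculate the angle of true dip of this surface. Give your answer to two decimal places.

51.86°

Two edge vectors: TP-A→TP-B = (-619, -632, -651.3), TP-A→TP-C = (-507, 67, -651.1).
Normal n = (TP-A→TP-B) × (TP-A→TP-C) = (455132.3, -72821.8, -361897).
So ∂z/∂x = −n_x/n_z = 1.25763 and ∂z/∂y = −n_y/n_z = −0.20122.
Gradient magnitude |∇z| = √(a² + b²) = √(1.58163 + 0.04049) = 1.27363.
True dip = arctan(1.27363) = 51.86°, dipping toward W (azimuth ≈ 279°).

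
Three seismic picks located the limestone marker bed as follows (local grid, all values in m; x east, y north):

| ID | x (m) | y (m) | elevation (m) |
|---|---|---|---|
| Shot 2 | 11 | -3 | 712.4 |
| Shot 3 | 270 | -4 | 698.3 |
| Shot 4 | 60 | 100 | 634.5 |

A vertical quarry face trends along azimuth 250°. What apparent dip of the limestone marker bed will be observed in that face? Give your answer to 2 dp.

Let the plane be z = a·x + b·y + c.
Shot 3−Shot 2: 259a − 1b = −14.1;  Shot 4−Shot 2: 49a + 103b = −77.9.
Solving gives a = −0.05726, b = −0.72907.
Unit vector along 250° is (sin 250°, cos 250°) = (-0.9397, -0.3420).
Slope in that direction = a·(-0.9397) + b·(-0.3420) = 0.30316.
Apparent dip = arctan|0.30316| = 16.87° (true dip is 36.2°, so apparent ≤ true as expected).

16.87°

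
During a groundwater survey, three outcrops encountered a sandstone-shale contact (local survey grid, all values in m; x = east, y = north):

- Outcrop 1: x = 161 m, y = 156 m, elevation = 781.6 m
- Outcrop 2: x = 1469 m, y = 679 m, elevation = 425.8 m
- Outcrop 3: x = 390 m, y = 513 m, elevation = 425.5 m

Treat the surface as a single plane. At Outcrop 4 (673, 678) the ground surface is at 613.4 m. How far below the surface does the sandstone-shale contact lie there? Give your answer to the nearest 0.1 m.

322.3 m

Two edge vectors: Outcrop 1→Outcrop 2 = (1308, 523, -355.8), Outcrop 1→Outcrop 3 = (229, 357, -356.1).
Normal n = (Outcrop 1→Outcrop 2) × (Outcrop 1→Outcrop 3) = (-59219.7, 384300.6, 347189).
So ∂z/∂x = −n_x/n_z = 0.170569 and ∂z/∂y = −n_y/n_z = −1.106892.
Intercept c from Outcrop 1: 781.6 − 27.46 + 172.68 = 926.81.
At (673, 678): z_contact = 114.79 − 750.47 + 926.81 = 291.13 m.
Depth below ground = 613.4 − 291.13 = 322.3 m.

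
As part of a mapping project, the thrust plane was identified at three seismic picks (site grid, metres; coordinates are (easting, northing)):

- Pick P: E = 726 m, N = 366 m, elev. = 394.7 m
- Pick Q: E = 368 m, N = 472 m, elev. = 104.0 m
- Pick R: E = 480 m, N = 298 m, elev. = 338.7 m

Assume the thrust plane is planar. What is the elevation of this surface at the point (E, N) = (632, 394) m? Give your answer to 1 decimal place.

318.2 m

Two edge vectors: Pick P→Pick Q = (-358, 106, -290.7), Pick P→Pick R = (-246, -68, -56).
Normal n = (Pick P→Pick Q) × (Pick P→Pick R) = (-25703.6, 51464.2, 50420).
So ∂z/∂E = −n_x/n_z = 0.50979 and ∂z/∂N = −n_y/n_z = −1.02071.
Intercept c from Pick P: 394.7 − 370.11 + 373.58 = 398.17.
At (632, 394): z = 322.2 − 402.2 + 398.17 = 318.2 m.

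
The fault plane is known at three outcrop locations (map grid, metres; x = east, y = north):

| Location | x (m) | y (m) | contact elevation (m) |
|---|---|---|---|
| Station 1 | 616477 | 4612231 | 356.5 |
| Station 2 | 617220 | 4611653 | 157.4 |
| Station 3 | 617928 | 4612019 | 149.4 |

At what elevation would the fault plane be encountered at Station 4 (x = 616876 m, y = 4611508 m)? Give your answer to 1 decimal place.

Let the plane be z = a·x + b·y + c.
Station 2−Station 1: 743a − 578b = −199.1;  Station 3−Station 1: 1451a − 212b = −207.1.
Solving gives a = −0.113768237, b = 0.198218339.
Then c = 356.5 − a·616477 − b·4612231 = −843736.76.
At (616876, 4611508): z = −70180.9 + 914085.5 − 843736.76 = 167.8 m.

167.8 m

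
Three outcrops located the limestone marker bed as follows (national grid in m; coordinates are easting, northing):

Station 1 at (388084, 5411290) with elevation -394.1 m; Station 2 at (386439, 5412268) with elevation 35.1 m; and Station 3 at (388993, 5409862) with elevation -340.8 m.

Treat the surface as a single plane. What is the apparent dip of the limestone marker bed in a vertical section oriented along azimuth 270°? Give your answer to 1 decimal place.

Two edge vectors: Station 1→Station 2 = (-1645, 978, 429.2), Station 1→Station 3 = (909, -1428, 53.3).
Normal n = (Station 1→Station 2) × (Station 1→Station 3) = (665025, 477821.3, 1460058).
So ∂z/∂easting = −n_x/n_z = −0.45548 and ∂z/∂northing = −n_y/n_z = −0.32726.
Unit vector along 270° is (sin 270°, cos 270°) = (-1.0000, -0.0000).
Slope in that direction = a·(-1.0000) + b·(-0.0000) = 0.45548.
Apparent dip = arctan|0.45548| = 24.5° (true dip is 29.3°, so apparent ≤ true as expected).

24.5°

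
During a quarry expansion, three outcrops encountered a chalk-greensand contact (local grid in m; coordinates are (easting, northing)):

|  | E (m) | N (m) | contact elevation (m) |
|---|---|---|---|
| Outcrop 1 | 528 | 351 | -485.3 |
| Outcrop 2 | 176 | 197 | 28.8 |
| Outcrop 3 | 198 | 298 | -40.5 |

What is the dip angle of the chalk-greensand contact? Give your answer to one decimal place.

Let the plane be z = a·E + b·N + c.
Outcrop 2−Outcrop 1: −352a − 154b = 514.1;  Outcrop 3−Outcrop 1: −330a − 53b = 444.8.
Solving gives a = −1.28255, b = −0.40677.
Gradient magnitude |∇z| = √(a² + b²) = √(1.64493 + 0.16546) = 1.34551.
True dip = arctan(1.34551) = 53.4°, dipping toward ENE (azimuth ≈ 072°).

53.4°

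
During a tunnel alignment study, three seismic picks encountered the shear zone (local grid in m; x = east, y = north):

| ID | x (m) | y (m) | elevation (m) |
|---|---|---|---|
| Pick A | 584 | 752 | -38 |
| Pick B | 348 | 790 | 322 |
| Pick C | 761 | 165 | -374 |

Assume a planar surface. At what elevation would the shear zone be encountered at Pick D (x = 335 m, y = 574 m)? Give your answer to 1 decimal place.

316.1 m

Two edge vectors: Pick A→Pick B = (-236, 38, 360), Pick A→Pick C = (177, -587, -336).
Normal n = (Pick A→Pick B) × (Pick A→Pick C) = (198552, -15576, 131806).
So ∂z/∂x = −n_x/n_z = −1.50640 and ∂z/∂y = −n_y/n_z = 0.11817.
Intercept c from Pick A: -38 + 879.74 − 88.87 = 752.87.
At (335, 574): z = −504.6 + 67.8 + 752.87 = 316.1 m.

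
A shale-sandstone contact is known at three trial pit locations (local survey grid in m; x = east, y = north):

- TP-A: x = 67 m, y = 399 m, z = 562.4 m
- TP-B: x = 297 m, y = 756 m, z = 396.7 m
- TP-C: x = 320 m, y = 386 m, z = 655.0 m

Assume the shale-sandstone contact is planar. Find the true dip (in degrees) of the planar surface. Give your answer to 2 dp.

37.02°

Let the plane be z = a·x + b·y + c.
TP-B−TP-A: 230a + 357b = −165.7;  TP-C−TP-A: 253a − 13b = 92.6.
Solving gives a = 0.33119, b = −0.67752.
Gradient magnitude |∇z| = √(a² + b²) = √(0.10969 + 0.45903) = 0.75414.
True dip = arctan(0.75414) = 37.02°, dipping toward NNW (azimuth ≈ 334°).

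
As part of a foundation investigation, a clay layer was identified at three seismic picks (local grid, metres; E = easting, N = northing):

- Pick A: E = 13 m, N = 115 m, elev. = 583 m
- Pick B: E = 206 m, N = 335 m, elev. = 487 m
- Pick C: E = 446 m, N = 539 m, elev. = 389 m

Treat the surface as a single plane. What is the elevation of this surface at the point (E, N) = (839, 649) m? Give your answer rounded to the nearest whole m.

297 m

Two edge vectors: Pick A→Pick B = (193, 220, -96), Pick A→Pick C = (433, 424, -194).
Normal n = (Pick A→Pick B) × (Pick A→Pick C) = (-1976, -4126, -13428).
So ∂z/∂E = −n_x/n_z = −0.14716 and ∂z/∂N = −n_y/n_z = −0.30727.
Intercept c from Pick A: 583 + 1.91 + 35.34 = 620.25.
At (839, 649): z = −123.5 − 199.4 + 620.25 = 297.4 m.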